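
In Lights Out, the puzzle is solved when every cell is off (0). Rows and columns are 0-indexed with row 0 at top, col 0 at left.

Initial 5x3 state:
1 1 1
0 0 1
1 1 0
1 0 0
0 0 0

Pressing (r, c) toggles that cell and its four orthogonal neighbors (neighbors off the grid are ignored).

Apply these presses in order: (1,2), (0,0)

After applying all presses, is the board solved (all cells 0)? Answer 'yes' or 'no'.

Answer: no

Derivation:
After press 1 at (1,2):
1 1 0
0 1 0
1 1 1
1 0 0
0 0 0

After press 2 at (0,0):
0 0 0
1 1 0
1 1 1
1 0 0
0 0 0

Lights still on: 6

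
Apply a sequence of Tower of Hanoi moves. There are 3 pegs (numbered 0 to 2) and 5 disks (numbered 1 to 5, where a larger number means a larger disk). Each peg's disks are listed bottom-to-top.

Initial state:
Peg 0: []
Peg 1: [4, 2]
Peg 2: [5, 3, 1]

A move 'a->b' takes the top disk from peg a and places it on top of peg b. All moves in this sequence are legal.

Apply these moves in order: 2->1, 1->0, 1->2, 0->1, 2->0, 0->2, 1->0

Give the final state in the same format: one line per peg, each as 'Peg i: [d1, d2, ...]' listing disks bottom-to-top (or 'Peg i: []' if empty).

After move 1 (2->1):
Peg 0: []
Peg 1: [4, 2, 1]
Peg 2: [5, 3]

After move 2 (1->0):
Peg 0: [1]
Peg 1: [4, 2]
Peg 2: [5, 3]

After move 3 (1->2):
Peg 0: [1]
Peg 1: [4]
Peg 2: [5, 3, 2]

After move 4 (0->1):
Peg 0: []
Peg 1: [4, 1]
Peg 2: [5, 3, 2]

After move 5 (2->0):
Peg 0: [2]
Peg 1: [4, 1]
Peg 2: [5, 3]

After move 6 (0->2):
Peg 0: []
Peg 1: [4, 1]
Peg 2: [5, 3, 2]

After move 7 (1->0):
Peg 0: [1]
Peg 1: [4]
Peg 2: [5, 3, 2]

Answer: Peg 0: [1]
Peg 1: [4]
Peg 2: [5, 3, 2]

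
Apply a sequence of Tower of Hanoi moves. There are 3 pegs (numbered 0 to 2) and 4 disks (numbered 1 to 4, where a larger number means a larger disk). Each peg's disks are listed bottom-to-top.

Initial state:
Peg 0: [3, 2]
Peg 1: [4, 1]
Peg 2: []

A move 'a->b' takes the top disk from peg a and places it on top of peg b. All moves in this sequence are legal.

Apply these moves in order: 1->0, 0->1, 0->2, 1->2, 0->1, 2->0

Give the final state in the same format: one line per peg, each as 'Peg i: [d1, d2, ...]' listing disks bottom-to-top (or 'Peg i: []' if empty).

After move 1 (1->0):
Peg 0: [3, 2, 1]
Peg 1: [4]
Peg 2: []

After move 2 (0->1):
Peg 0: [3, 2]
Peg 1: [4, 1]
Peg 2: []

After move 3 (0->2):
Peg 0: [3]
Peg 1: [4, 1]
Peg 2: [2]

After move 4 (1->2):
Peg 0: [3]
Peg 1: [4]
Peg 2: [2, 1]

After move 5 (0->1):
Peg 0: []
Peg 1: [4, 3]
Peg 2: [2, 1]

After move 6 (2->0):
Peg 0: [1]
Peg 1: [4, 3]
Peg 2: [2]

Answer: Peg 0: [1]
Peg 1: [4, 3]
Peg 2: [2]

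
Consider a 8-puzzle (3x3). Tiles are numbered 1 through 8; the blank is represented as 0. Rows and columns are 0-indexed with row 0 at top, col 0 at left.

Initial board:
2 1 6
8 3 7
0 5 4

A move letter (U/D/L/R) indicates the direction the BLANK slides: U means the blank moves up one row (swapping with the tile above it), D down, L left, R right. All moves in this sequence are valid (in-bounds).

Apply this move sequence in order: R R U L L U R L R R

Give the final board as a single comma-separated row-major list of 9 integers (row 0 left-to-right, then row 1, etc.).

After move 1 (R):
2 1 6
8 3 7
5 0 4

After move 2 (R):
2 1 6
8 3 7
5 4 0

After move 3 (U):
2 1 6
8 3 0
5 4 7

After move 4 (L):
2 1 6
8 0 3
5 4 7

After move 5 (L):
2 1 6
0 8 3
5 4 7

After move 6 (U):
0 1 6
2 8 3
5 4 7

After move 7 (R):
1 0 6
2 8 3
5 4 7

After move 8 (L):
0 1 6
2 8 3
5 4 7

After move 9 (R):
1 0 6
2 8 3
5 4 7

After move 10 (R):
1 6 0
2 8 3
5 4 7

Answer: 1, 6, 0, 2, 8, 3, 5, 4, 7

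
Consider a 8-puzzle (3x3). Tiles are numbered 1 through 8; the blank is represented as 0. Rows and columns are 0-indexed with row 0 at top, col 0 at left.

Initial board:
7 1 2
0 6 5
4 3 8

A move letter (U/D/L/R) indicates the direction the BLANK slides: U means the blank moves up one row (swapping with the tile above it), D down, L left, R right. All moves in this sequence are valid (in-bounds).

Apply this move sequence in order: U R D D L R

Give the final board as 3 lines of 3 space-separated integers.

After move 1 (U):
0 1 2
7 6 5
4 3 8

After move 2 (R):
1 0 2
7 6 5
4 3 8

After move 3 (D):
1 6 2
7 0 5
4 3 8

After move 4 (D):
1 6 2
7 3 5
4 0 8

After move 5 (L):
1 6 2
7 3 5
0 4 8

After move 6 (R):
1 6 2
7 3 5
4 0 8

Answer: 1 6 2
7 3 5
4 0 8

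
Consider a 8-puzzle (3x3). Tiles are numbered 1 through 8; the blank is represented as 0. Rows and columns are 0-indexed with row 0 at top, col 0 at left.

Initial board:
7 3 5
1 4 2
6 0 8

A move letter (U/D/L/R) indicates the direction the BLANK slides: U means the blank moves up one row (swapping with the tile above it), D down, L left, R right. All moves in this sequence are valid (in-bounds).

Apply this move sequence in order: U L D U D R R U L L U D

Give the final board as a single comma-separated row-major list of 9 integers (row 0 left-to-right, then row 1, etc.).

Answer: 7, 3, 5, 0, 6, 1, 4, 8, 2

Derivation:
After move 1 (U):
7 3 5
1 0 2
6 4 8

After move 2 (L):
7 3 5
0 1 2
6 4 8

After move 3 (D):
7 3 5
6 1 2
0 4 8

After move 4 (U):
7 3 5
0 1 2
6 4 8

After move 5 (D):
7 3 5
6 1 2
0 4 8

After move 6 (R):
7 3 5
6 1 2
4 0 8

After move 7 (R):
7 3 5
6 1 2
4 8 0

After move 8 (U):
7 3 5
6 1 0
4 8 2

After move 9 (L):
7 3 5
6 0 1
4 8 2

After move 10 (L):
7 3 5
0 6 1
4 8 2

After move 11 (U):
0 3 5
7 6 1
4 8 2

After move 12 (D):
7 3 5
0 6 1
4 8 2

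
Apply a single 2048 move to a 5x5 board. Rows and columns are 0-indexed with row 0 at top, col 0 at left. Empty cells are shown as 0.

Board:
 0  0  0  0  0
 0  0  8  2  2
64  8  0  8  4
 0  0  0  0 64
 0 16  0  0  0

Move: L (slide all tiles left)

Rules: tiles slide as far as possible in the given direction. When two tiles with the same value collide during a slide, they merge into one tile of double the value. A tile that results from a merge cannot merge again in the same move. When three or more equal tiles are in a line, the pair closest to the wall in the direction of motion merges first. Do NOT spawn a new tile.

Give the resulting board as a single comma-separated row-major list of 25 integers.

Answer: 0, 0, 0, 0, 0, 8, 4, 0, 0, 0, 64, 16, 4, 0, 0, 64, 0, 0, 0, 0, 16, 0, 0, 0, 0

Derivation:
Slide left:
row 0: [0, 0, 0, 0, 0] -> [0, 0, 0, 0, 0]
row 1: [0, 0, 8, 2, 2] -> [8, 4, 0, 0, 0]
row 2: [64, 8, 0, 8, 4] -> [64, 16, 4, 0, 0]
row 3: [0, 0, 0, 0, 64] -> [64, 0, 0, 0, 0]
row 4: [0, 16, 0, 0, 0] -> [16, 0, 0, 0, 0]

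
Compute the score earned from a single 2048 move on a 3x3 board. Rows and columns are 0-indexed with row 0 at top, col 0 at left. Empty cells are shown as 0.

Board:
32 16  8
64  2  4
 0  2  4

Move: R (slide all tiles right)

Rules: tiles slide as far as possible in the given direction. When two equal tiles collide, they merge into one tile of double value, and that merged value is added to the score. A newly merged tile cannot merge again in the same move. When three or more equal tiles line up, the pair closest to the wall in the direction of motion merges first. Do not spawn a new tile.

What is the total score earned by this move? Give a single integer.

Answer: 0

Derivation:
Slide right:
row 0: [32, 16, 8] -> [32, 16, 8]  score +0 (running 0)
row 1: [64, 2, 4] -> [64, 2, 4]  score +0 (running 0)
row 2: [0, 2, 4] -> [0, 2, 4]  score +0 (running 0)
Board after move:
32 16  8
64  2  4
 0  2  4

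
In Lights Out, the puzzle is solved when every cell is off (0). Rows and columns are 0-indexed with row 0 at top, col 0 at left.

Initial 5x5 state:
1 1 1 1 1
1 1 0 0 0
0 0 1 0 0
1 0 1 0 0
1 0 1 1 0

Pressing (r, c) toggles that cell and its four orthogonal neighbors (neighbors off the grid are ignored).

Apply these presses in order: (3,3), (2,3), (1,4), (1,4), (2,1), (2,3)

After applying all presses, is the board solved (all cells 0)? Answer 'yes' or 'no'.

After press 1 at (3,3):
1 1 1 1 1
1 1 0 0 0
0 0 1 1 0
1 0 0 1 1
1 0 1 0 0

After press 2 at (2,3):
1 1 1 1 1
1 1 0 1 0
0 0 0 0 1
1 0 0 0 1
1 0 1 0 0

After press 3 at (1,4):
1 1 1 1 0
1 1 0 0 1
0 0 0 0 0
1 0 0 0 1
1 0 1 0 0

After press 4 at (1,4):
1 1 1 1 1
1 1 0 1 0
0 0 0 0 1
1 0 0 0 1
1 0 1 0 0

After press 5 at (2,1):
1 1 1 1 1
1 0 0 1 0
1 1 1 0 1
1 1 0 0 1
1 0 1 0 0

After press 6 at (2,3):
1 1 1 1 1
1 0 0 0 0
1 1 0 1 0
1 1 0 1 1
1 0 1 0 0

Lights still on: 15

Answer: no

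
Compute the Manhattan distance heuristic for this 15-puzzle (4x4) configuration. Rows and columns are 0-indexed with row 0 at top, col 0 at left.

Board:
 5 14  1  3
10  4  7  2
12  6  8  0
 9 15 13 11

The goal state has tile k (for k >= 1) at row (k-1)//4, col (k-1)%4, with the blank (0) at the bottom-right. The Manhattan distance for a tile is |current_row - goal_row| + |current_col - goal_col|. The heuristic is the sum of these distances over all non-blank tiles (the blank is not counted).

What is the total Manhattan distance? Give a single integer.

Answer: 27

Derivation:
Tile 5: (0,0)->(1,0) = 1
Tile 14: (0,1)->(3,1) = 3
Tile 1: (0,2)->(0,0) = 2
Tile 3: (0,3)->(0,2) = 1
Tile 10: (1,0)->(2,1) = 2
Tile 4: (1,1)->(0,3) = 3
Tile 7: (1,2)->(1,2) = 0
Tile 2: (1,3)->(0,1) = 3
Tile 12: (2,0)->(2,3) = 3
Tile 6: (2,1)->(1,1) = 1
Tile 8: (2,2)->(1,3) = 2
Tile 9: (3,0)->(2,0) = 1
Tile 15: (3,1)->(3,2) = 1
Tile 13: (3,2)->(3,0) = 2
Tile 11: (3,3)->(2,2) = 2
Sum: 1 + 3 + 2 + 1 + 2 + 3 + 0 + 3 + 3 + 1 + 2 + 1 + 1 + 2 + 2 = 27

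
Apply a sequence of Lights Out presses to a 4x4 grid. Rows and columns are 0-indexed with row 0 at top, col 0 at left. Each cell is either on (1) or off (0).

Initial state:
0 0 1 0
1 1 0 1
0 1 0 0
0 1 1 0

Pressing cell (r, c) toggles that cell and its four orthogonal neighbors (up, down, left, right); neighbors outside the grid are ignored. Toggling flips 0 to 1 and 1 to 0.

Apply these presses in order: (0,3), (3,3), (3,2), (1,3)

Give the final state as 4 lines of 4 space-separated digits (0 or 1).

Answer: 0 0 0 0
1 1 1 1
0 1 1 0
0 0 1 0

Derivation:
After press 1 at (0,3):
0 0 0 1
1 1 0 0
0 1 0 0
0 1 1 0

After press 2 at (3,3):
0 0 0 1
1 1 0 0
0 1 0 1
0 1 0 1

After press 3 at (3,2):
0 0 0 1
1 1 0 0
0 1 1 1
0 0 1 0

After press 4 at (1,3):
0 0 0 0
1 1 1 1
0 1 1 0
0 0 1 0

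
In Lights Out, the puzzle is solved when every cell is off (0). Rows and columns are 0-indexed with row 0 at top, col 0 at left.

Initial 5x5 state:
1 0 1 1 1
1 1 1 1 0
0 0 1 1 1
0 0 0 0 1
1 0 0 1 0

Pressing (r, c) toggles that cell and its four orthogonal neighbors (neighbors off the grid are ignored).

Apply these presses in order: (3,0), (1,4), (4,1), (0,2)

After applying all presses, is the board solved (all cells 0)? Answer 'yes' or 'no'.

After press 1 at (3,0):
1 0 1 1 1
1 1 1 1 0
1 0 1 1 1
1 1 0 0 1
0 0 0 1 0

After press 2 at (1,4):
1 0 1 1 0
1 1 1 0 1
1 0 1 1 0
1 1 0 0 1
0 0 0 1 0

After press 3 at (4,1):
1 0 1 1 0
1 1 1 0 1
1 0 1 1 0
1 0 0 0 1
1 1 1 1 0

After press 4 at (0,2):
1 1 0 0 0
1 1 0 0 1
1 0 1 1 0
1 0 0 0 1
1 1 1 1 0

Lights still on: 14

Answer: no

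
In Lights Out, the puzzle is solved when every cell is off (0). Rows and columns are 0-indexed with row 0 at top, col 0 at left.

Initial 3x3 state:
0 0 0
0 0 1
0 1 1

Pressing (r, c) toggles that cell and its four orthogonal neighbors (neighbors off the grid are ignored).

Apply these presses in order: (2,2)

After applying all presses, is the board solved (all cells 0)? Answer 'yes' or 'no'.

After press 1 at (2,2):
0 0 0
0 0 0
0 0 0

Lights still on: 0

Answer: yes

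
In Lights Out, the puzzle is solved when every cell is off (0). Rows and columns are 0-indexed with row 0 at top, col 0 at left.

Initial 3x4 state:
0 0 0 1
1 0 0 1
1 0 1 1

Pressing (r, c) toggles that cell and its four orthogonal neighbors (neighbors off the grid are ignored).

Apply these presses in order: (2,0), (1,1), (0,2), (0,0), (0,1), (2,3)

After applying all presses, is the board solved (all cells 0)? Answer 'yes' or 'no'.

Answer: yes

Derivation:
After press 1 at (2,0):
0 0 0 1
0 0 0 1
0 1 1 1

After press 2 at (1,1):
0 1 0 1
1 1 1 1
0 0 1 1

After press 3 at (0,2):
0 0 1 0
1 1 0 1
0 0 1 1

After press 4 at (0,0):
1 1 1 0
0 1 0 1
0 0 1 1

After press 5 at (0,1):
0 0 0 0
0 0 0 1
0 0 1 1

After press 6 at (2,3):
0 0 0 0
0 0 0 0
0 0 0 0

Lights still on: 0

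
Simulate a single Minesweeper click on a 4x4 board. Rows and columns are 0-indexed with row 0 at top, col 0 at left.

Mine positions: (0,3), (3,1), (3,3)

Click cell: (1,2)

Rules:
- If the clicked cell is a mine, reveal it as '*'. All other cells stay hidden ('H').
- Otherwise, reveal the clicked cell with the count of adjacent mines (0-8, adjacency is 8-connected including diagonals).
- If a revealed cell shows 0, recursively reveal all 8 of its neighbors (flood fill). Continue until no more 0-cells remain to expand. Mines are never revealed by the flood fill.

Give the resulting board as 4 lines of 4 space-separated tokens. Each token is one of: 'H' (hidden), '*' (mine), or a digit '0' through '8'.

H H H H
H H 1 H
H H H H
H H H H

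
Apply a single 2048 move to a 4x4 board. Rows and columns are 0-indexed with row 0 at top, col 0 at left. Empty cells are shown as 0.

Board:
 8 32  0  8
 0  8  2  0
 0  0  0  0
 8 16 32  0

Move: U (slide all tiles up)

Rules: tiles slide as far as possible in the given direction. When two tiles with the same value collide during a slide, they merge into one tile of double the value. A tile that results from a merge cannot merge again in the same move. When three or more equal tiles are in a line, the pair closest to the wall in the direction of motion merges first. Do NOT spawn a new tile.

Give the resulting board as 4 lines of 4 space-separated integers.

Slide up:
col 0: [8, 0, 0, 8] -> [16, 0, 0, 0]
col 1: [32, 8, 0, 16] -> [32, 8, 16, 0]
col 2: [0, 2, 0, 32] -> [2, 32, 0, 0]
col 3: [8, 0, 0, 0] -> [8, 0, 0, 0]

Answer: 16 32  2  8
 0  8 32  0
 0 16  0  0
 0  0  0  0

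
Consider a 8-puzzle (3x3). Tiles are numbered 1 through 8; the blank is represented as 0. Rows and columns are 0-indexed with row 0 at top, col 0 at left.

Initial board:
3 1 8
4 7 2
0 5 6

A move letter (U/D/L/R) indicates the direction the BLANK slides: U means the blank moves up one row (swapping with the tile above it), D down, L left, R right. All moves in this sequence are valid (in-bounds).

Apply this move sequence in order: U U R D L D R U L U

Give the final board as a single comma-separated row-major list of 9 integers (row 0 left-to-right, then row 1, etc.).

Answer: 0, 7, 8, 1, 4, 2, 5, 3, 6

Derivation:
After move 1 (U):
3 1 8
0 7 2
4 5 6

After move 2 (U):
0 1 8
3 7 2
4 5 6

After move 3 (R):
1 0 8
3 7 2
4 5 6

After move 4 (D):
1 7 8
3 0 2
4 5 6

After move 5 (L):
1 7 8
0 3 2
4 5 6

After move 6 (D):
1 7 8
4 3 2
0 5 6

After move 7 (R):
1 7 8
4 3 2
5 0 6

After move 8 (U):
1 7 8
4 0 2
5 3 6

After move 9 (L):
1 7 8
0 4 2
5 3 6

After move 10 (U):
0 7 8
1 4 2
5 3 6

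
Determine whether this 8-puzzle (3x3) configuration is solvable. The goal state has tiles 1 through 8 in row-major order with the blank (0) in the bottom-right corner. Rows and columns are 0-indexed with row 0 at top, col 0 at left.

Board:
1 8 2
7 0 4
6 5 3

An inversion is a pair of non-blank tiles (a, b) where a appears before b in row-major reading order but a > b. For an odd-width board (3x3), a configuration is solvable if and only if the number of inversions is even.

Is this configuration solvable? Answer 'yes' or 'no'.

Inversions (pairs i<j in row-major order where tile[i] > tile[j] > 0): 14
14 is even, so the puzzle is solvable.

Answer: yes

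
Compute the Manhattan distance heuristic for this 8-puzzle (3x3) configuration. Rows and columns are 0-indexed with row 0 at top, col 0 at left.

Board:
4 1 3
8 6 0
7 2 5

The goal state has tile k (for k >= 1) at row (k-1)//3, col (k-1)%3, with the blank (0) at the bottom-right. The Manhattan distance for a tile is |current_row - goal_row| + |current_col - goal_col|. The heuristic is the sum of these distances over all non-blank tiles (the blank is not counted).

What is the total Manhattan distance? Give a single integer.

Answer: 9

Derivation:
Tile 4: (0,0)->(1,0) = 1
Tile 1: (0,1)->(0,0) = 1
Tile 3: (0,2)->(0,2) = 0
Tile 8: (1,0)->(2,1) = 2
Tile 6: (1,1)->(1,2) = 1
Tile 7: (2,0)->(2,0) = 0
Tile 2: (2,1)->(0,1) = 2
Tile 5: (2,2)->(1,1) = 2
Sum: 1 + 1 + 0 + 2 + 1 + 0 + 2 + 2 = 9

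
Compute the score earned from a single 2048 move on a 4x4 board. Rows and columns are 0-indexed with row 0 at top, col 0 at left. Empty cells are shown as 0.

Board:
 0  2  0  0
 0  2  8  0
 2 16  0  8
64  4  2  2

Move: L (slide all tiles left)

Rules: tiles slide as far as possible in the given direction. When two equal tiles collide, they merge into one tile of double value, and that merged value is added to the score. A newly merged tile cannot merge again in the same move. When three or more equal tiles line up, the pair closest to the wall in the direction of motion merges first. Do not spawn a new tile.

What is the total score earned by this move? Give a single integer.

Answer: 4

Derivation:
Slide left:
row 0: [0, 2, 0, 0] -> [2, 0, 0, 0]  score +0 (running 0)
row 1: [0, 2, 8, 0] -> [2, 8, 0, 0]  score +0 (running 0)
row 2: [2, 16, 0, 8] -> [2, 16, 8, 0]  score +0 (running 0)
row 3: [64, 4, 2, 2] -> [64, 4, 4, 0]  score +4 (running 4)
Board after move:
 2  0  0  0
 2  8  0  0
 2 16  8  0
64  4  4  0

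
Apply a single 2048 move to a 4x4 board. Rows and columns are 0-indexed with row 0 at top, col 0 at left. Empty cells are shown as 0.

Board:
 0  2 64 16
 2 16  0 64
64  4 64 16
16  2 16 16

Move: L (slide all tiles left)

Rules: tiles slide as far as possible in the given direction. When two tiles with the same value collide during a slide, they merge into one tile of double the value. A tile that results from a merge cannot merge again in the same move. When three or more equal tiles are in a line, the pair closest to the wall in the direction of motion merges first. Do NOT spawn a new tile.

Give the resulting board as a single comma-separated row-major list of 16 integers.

Answer: 2, 64, 16, 0, 2, 16, 64, 0, 64, 4, 64, 16, 16, 2, 32, 0

Derivation:
Slide left:
row 0: [0, 2, 64, 16] -> [2, 64, 16, 0]
row 1: [2, 16, 0, 64] -> [2, 16, 64, 0]
row 2: [64, 4, 64, 16] -> [64, 4, 64, 16]
row 3: [16, 2, 16, 16] -> [16, 2, 32, 0]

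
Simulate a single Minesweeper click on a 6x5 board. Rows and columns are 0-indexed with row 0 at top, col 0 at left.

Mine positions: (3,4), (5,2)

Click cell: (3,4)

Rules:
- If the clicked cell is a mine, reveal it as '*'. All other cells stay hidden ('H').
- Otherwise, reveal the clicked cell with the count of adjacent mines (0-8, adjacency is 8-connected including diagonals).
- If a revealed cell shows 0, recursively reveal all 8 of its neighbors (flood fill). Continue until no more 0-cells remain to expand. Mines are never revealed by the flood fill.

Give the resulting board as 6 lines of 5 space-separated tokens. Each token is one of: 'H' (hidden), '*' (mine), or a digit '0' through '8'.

H H H H H
H H H H H
H H H H H
H H H H *
H H H H H
H H H H H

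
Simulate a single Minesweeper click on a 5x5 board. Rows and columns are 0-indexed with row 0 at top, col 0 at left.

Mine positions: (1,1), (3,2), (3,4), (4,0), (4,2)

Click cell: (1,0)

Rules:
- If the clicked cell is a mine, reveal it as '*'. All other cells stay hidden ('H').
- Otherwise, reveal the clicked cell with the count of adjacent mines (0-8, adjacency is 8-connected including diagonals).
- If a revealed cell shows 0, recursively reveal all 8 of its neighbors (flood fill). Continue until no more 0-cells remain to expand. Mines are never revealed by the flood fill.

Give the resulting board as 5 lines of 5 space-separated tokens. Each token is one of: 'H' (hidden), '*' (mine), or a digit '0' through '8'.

H H H H H
1 H H H H
H H H H H
H H H H H
H H H H H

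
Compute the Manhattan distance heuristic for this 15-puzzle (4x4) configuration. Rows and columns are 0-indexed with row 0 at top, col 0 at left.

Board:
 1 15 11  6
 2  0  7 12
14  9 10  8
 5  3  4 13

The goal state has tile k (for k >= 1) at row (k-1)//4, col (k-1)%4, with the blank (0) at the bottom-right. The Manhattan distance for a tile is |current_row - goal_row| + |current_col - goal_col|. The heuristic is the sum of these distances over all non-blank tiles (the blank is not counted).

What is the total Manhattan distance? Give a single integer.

Answer: 30

Derivation:
Tile 1: (0,0)->(0,0) = 0
Tile 15: (0,1)->(3,2) = 4
Tile 11: (0,2)->(2,2) = 2
Tile 6: (0,3)->(1,1) = 3
Tile 2: (1,0)->(0,1) = 2
Tile 7: (1,2)->(1,2) = 0
Tile 12: (1,3)->(2,3) = 1
Tile 14: (2,0)->(3,1) = 2
Tile 9: (2,1)->(2,0) = 1
Tile 10: (2,2)->(2,1) = 1
Tile 8: (2,3)->(1,3) = 1
Tile 5: (3,0)->(1,0) = 2
Tile 3: (3,1)->(0,2) = 4
Tile 4: (3,2)->(0,3) = 4
Tile 13: (3,3)->(3,0) = 3
Sum: 0 + 4 + 2 + 3 + 2 + 0 + 1 + 2 + 1 + 1 + 1 + 2 + 4 + 4 + 3 = 30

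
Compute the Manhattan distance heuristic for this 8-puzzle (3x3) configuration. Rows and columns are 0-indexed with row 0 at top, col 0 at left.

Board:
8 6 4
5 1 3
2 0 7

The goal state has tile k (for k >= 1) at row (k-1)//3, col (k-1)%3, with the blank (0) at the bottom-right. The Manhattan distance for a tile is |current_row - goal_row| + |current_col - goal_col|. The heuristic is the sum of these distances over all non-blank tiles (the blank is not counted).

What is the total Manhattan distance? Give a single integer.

Tile 8: (0,0)->(2,1) = 3
Tile 6: (0,1)->(1,2) = 2
Tile 4: (0,2)->(1,0) = 3
Tile 5: (1,0)->(1,1) = 1
Tile 1: (1,1)->(0,0) = 2
Tile 3: (1,2)->(0,2) = 1
Tile 2: (2,0)->(0,1) = 3
Tile 7: (2,2)->(2,0) = 2
Sum: 3 + 2 + 3 + 1 + 2 + 1 + 3 + 2 = 17

Answer: 17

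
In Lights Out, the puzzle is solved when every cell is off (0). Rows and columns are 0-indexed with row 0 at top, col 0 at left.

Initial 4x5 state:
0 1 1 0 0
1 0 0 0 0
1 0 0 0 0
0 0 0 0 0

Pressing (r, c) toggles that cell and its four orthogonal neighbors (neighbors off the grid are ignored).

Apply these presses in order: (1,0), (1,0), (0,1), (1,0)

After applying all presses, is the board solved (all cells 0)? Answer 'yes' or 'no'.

Answer: yes

Derivation:
After press 1 at (1,0):
1 1 1 0 0
0 1 0 0 0
0 0 0 0 0
0 0 0 0 0

After press 2 at (1,0):
0 1 1 0 0
1 0 0 0 0
1 0 0 0 0
0 0 0 0 0

After press 3 at (0,1):
1 0 0 0 0
1 1 0 0 0
1 0 0 0 0
0 0 0 0 0

After press 4 at (1,0):
0 0 0 0 0
0 0 0 0 0
0 0 0 0 0
0 0 0 0 0

Lights still on: 0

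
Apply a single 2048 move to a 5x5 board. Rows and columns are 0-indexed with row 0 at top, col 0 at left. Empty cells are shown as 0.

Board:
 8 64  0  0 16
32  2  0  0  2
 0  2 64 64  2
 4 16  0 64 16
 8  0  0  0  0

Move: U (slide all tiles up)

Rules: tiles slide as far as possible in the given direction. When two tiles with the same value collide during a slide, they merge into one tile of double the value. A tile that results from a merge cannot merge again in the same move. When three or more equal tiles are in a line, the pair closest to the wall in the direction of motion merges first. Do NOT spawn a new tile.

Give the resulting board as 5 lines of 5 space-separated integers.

Answer:   8  64  64 128  16
 32   4   0   0   4
  4  16   0   0  16
  8   0   0   0   0
  0   0   0   0   0

Derivation:
Slide up:
col 0: [8, 32, 0, 4, 8] -> [8, 32, 4, 8, 0]
col 1: [64, 2, 2, 16, 0] -> [64, 4, 16, 0, 0]
col 2: [0, 0, 64, 0, 0] -> [64, 0, 0, 0, 0]
col 3: [0, 0, 64, 64, 0] -> [128, 0, 0, 0, 0]
col 4: [16, 2, 2, 16, 0] -> [16, 4, 16, 0, 0]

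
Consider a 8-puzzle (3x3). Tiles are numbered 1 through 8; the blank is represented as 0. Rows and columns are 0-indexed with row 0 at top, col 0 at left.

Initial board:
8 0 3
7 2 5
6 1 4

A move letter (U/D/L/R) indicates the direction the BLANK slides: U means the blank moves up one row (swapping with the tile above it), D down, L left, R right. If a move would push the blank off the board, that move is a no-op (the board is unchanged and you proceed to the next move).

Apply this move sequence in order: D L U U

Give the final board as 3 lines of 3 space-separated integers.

After move 1 (D):
8 2 3
7 0 5
6 1 4

After move 2 (L):
8 2 3
0 7 5
6 1 4

After move 3 (U):
0 2 3
8 7 5
6 1 4

After move 4 (U):
0 2 3
8 7 5
6 1 4

Answer: 0 2 3
8 7 5
6 1 4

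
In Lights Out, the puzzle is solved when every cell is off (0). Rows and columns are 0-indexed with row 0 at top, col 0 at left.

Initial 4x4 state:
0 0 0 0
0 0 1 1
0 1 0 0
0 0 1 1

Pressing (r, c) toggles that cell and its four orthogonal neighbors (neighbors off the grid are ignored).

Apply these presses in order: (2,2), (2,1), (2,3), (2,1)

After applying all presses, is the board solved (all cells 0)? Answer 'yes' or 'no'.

After press 1 at (2,2):
0 0 0 0
0 0 0 1
0 0 1 1
0 0 0 1

After press 2 at (2,1):
0 0 0 0
0 1 0 1
1 1 0 1
0 1 0 1

After press 3 at (2,3):
0 0 0 0
0 1 0 0
1 1 1 0
0 1 0 0

After press 4 at (2,1):
0 0 0 0
0 0 0 0
0 0 0 0
0 0 0 0

Lights still on: 0

Answer: yes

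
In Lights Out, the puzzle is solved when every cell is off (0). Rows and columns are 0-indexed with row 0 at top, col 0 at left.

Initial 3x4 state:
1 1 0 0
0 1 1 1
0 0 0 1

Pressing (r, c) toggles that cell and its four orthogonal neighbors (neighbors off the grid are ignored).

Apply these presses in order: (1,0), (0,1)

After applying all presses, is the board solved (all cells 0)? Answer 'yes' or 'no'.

After press 1 at (1,0):
0 1 0 0
1 0 1 1
1 0 0 1

After press 2 at (0,1):
1 0 1 0
1 1 1 1
1 0 0 1

Lights still on: 8

Answer: no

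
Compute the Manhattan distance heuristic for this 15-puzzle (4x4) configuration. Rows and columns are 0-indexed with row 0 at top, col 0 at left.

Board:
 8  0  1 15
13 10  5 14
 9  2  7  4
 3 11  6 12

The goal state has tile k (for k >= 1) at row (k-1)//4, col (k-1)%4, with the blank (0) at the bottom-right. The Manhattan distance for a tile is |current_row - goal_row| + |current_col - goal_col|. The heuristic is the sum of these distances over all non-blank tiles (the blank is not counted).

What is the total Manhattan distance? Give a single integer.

Tile 8: (0,0)->(1,3) = 4
Tile 1: (0,2)->(0,0) = 2
Tile 15: (0,3)->(3,2) = 4
Tile 13: (1,0)->(3,0) = 2
Tile 10: (1,1)->(2,1) = 1
Tile 5: (1,2)->(1,0) = 2
Tile 14: (1,3)->(3,1) = 4
Tile 9: (2,0)->(2,0) = 0
Tile 2: (2,1)->(0,1) = 2
Tile 7: (2,2)->(1,2) = 1
Tile 4: (2,3)->(0,3) = 2
Tile 3: (3,0)->(0,2) = 5
Tile 11: (3,1)->(2,2) = 2
Tile 6: (3,2)->(1,1) = 3
Tile 12: (3,3)->(2,3) = 1
Sum: 4 + 2 + 4 + 2 + 1 + 2 + 4 + 0 + 2 + 1 + 2 + 5 + 2 + 3 + 1 = 35

Answer: 35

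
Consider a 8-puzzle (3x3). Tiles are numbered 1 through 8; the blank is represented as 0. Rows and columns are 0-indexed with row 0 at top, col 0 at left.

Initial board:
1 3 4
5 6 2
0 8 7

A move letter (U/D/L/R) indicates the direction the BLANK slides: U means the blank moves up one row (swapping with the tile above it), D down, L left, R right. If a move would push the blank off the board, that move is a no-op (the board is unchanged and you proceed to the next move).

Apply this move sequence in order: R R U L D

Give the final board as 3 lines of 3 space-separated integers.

Answer: 1 3 4
5 7 6
8 0 2

Derivation:
After move 1 (R):
1 3 4
5 6 2
8 0 7

After move 2 (R):
1 3 4
5 6 2
8 7 0

After move 3 (U):
1 3 4
5 6 0
8 7 2

After move 4 (L):
1 3 4
5 0 6
8 7 2

After move 5 (D):
1 3 4
5 7 6
8 0 2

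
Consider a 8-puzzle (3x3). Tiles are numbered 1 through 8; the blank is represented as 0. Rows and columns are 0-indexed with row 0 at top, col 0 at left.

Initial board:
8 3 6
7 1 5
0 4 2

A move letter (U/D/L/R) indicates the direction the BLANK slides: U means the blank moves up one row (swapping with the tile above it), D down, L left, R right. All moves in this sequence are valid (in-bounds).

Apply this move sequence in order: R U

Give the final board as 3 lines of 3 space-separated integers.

After move 1 (R):
8 3 6
7 1 5
4 0 2

After move 2 (U):
8 3 6
7 0 5
4 1 2

Answer: 8 3 6
7 0 5
4 1 2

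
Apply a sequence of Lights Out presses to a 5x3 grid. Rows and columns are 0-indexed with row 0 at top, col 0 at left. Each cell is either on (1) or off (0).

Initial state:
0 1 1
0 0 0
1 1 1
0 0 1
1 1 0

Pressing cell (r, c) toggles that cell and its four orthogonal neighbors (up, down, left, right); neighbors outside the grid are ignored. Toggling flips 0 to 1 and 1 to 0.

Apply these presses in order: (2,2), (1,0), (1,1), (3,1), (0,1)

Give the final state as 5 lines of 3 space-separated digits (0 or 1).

After press 1 at (2,2):
0 1 1
0 0 1
1 0 0
0 0 0
1 1 0

After press 2 at (1,0):
1 1 1
1 1 1
0 0 0
0 0 0
1 1 0

After press 3 at (1,1):
1 0 1
0 0 0
0 1 0
0 0 0
1 1 0

After press 4 at (3,1):
1 0 1
0 0 0
0 0 0
1 1 1
1 0 0

After press 5 at (0,1):
0 1 0
0 1 0
0 0 0
1 1 1
1 0 0

Answer: 0 1 0
0 1 0
0 0 0
1 1 1
1 0 0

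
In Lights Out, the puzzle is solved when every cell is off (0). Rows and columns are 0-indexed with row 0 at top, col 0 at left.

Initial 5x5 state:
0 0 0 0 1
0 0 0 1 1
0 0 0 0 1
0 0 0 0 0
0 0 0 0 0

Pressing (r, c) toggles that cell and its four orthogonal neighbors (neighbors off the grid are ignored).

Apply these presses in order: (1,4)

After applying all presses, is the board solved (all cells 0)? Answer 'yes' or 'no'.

After press 1 at (1,4):
0 0 0 0 0
0 0 0 0 0
0 0 0 0 0
0 0 0 0 0
0 0 0 0 0

Lights still on: 0

Answer: yes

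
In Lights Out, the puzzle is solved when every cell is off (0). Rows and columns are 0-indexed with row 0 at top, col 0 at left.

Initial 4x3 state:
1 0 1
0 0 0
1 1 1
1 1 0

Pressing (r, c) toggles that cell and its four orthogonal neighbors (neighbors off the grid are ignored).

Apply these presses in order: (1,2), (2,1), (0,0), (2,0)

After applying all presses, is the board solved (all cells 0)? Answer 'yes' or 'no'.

Answer: no

Derivation:
After press 1 at (1,2):
1 0 0
0 1 1
1 1 0
1 1 0

After press 2 at (2,1):
1 0 0
0 0 1
0 0 1
1 0 0

After press 3 at (0,0):
0 1 0
1 0 1
0 0 1
1 0 0

After press 4 at (2,0):
0 1 0
0 0 1
1 1 1
0 0 0

Lights still on: 5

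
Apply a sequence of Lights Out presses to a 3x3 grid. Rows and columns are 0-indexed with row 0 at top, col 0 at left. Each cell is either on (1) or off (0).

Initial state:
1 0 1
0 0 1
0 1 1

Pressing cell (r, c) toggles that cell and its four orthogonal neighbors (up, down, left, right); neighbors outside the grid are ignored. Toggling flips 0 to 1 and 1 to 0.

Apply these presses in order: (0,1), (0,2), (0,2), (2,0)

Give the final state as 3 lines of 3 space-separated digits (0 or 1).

After press 1 at (0,1):
0 1 0
0 1 1
0 1 1

After press 2 at (0,2):
0 0 1
0 1 0
0 1 1

After press 3 at (0,2):
0 1 0
0 1 1
0 1 1

After press 4 at (2,0):
0 1 0
1 1 1
1 0 1

Answer: 0 1 0
1 1 1
1 0 1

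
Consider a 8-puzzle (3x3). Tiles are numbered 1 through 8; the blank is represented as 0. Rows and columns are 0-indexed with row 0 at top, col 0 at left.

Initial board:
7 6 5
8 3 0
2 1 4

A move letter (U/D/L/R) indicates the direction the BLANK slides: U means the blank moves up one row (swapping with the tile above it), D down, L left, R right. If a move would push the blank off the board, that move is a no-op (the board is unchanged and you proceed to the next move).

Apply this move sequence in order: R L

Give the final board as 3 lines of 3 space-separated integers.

Answer: 7 6 5
8 0 3
2 1 4

Derivation:
After move 1 (R):
7 6 5
8 3 0
2 1 4

After move 2 (L):
7 6 5
8 0 3
2 1 4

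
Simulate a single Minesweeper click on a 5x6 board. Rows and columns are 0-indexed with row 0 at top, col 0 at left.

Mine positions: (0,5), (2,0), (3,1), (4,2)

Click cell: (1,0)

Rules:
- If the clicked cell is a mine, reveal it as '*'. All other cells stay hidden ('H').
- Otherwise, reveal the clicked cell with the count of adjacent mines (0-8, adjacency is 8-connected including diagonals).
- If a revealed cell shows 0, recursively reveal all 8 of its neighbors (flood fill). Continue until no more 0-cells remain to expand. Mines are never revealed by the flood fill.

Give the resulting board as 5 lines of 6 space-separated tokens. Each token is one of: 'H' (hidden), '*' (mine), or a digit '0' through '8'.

H H H H H H
1 H H H H H
H H H H H H
H H H H H H
H H H H H H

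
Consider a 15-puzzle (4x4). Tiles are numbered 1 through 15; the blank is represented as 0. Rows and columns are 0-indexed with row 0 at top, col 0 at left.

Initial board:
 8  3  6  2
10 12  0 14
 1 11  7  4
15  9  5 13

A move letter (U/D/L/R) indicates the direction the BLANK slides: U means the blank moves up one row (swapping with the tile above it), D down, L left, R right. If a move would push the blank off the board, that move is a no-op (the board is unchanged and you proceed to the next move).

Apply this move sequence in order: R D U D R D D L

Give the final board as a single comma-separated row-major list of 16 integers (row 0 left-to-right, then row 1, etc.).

Answer: 8, 3, 6, 2, 10, 12, 14, 4, 1, 11, 7, 13, 15, 9, 0, 5

Derivation:
After move 1 (R):
 8  3  6  2
10 12 14  0
 1 11  7  4
15  9  5 13

After move 2 (D):
 8  3  6  2
10 12 14  4
 1 11  7  0
15  9  5 13

After move 3 (U):
 8  3  6  2
10 12 14  0
 1 11  7  4
15  9  5 13

After move 4 (D):
 8  3  6  2
10 12 14  4
 1 11  7  0
15  9  5 13

After move 5 (R):
 8  3  6  2
10 12 14  4
 1 11  7  0
15  9  5 13

After move 6 (D):
 8  3  6  2
10 12 14  4
 1 11  7 13
15  9  5  0

After move 7 (D):
 8  3  6  2
10 12 14  4
 1 11  7 13
15  9  5  0

After move 8 (L):
 8  3  6  2
10 12 14  4
 1 11  7 13
15  9  0  5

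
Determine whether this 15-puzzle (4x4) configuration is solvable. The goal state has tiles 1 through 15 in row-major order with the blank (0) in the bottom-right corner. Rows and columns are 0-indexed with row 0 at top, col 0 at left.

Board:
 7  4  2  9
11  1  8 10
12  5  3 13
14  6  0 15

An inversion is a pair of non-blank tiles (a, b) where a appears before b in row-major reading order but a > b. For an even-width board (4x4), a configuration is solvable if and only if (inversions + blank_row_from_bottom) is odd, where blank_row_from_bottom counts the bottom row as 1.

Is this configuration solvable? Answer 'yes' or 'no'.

Answer: no

Derivation:
Inversions: 33
Blank is in row 3 (0-indexed from top), which is row 1 counting from the bottom (bottom = 1).
33 + 1 = 34, which is even, so the puzzle is not solvable.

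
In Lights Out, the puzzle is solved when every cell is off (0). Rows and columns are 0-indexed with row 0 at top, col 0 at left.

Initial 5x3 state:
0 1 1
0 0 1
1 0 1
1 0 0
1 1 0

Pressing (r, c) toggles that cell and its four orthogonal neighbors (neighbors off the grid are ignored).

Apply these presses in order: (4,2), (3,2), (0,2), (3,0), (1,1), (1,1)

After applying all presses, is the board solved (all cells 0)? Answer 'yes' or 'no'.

Answer: yes

Derivation:
After press 1 at (4,2):
0 1 1
0 0 1
1 0 1
1 0 1
1 0 1

After press 2 at (3,2):
0 1 1
0 0 1
1 0 0
1 1 0
1 0 0

After press 3 at (0,2):
0 0 0
0 0 0
1 0 0
1 1 0
1 0 0

After press 4 at (3,0):
0 0 0
0 0 0
0 0 0
0 0 0
0 0 0

After press 5 at (1,1):
0 1 0
1 1 1
0 1 0
0 0 0
0 0 0

After press 6 at (1,1):
0 0 0
0 0 0
0 0 0
0 0 0
0 0 0

Lights still on: 0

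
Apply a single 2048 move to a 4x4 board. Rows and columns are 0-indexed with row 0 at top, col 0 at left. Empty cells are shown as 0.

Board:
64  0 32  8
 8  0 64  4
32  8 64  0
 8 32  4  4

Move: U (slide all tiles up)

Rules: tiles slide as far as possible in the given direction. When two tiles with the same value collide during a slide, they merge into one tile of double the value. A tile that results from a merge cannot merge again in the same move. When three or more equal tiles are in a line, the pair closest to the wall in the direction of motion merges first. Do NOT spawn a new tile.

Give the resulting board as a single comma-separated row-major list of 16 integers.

Answer: 64, 8, 32, 8, 8, 32, 128, 8, 32, 0, 4, 0, 8, 0, 0, 0

Derivation:
Slide up:
col 0: [64, 8, 32, 8] -> [64, 8, 32, 8]
col 1: [0, 0, 8, 32] -> [8, 32, 0, 0]
col 2: [32, 64, 64, 4] -> [32, 128, 4, 0]
col 3: [8, 4, 0, 4] -> [8, 8, 0, 0]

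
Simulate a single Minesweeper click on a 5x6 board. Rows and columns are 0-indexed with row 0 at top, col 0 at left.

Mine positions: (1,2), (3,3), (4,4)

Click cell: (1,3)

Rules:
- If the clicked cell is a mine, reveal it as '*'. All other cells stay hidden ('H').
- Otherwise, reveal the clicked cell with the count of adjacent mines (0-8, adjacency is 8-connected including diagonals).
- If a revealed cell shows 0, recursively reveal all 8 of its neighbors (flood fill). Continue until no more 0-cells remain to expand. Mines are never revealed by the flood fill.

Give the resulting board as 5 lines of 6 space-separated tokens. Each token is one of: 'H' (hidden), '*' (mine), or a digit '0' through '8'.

H H H H H H
H H H 1 H H
H H H H H H
H H H H H H
H H H H H H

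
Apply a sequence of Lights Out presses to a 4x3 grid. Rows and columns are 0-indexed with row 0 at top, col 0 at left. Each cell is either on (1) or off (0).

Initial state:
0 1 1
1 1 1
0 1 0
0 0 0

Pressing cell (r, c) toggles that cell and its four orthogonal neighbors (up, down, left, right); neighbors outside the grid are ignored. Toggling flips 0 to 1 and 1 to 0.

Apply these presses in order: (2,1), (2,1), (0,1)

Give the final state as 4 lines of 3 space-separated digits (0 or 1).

Answer: 1 0 0
1 0 1
0 1 0
0 0 0

Derivation:
After press 1 at (2,1):
0 1 1
1 0 1
1 0 1
0 1 0

After press 2 at (2,1):
0 1 1
1 1 1
0 1 0
0 0 0

After press 3 at (0,1):
1 0 0
1 0 1
0 1 0
0 0 0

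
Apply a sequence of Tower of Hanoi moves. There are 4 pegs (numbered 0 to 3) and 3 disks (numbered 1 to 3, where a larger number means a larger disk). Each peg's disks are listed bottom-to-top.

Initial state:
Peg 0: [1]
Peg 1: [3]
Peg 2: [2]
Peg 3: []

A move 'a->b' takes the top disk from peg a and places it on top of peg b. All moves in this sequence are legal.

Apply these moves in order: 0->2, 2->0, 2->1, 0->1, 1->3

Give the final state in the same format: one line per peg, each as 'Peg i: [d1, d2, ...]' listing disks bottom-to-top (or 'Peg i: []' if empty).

Answer: Peg 0: []
Peg 1: [3, 2]
Peg 2: []
Peg 3: [1]

Derivation:
After move 1 (0->2):
Peg 0: []
Peg 1: [3]
Peg 2: [2, 1]
Peg 3: []

After move 2 (2->0):
Peg 0: [1]
Peg 1: [3]
Peg 2: [2]
Peg 3: []

After move 3 (2->1):
Peg 0: [1]
Peg 1: [3, 2]
Peg 2: []
Peg 3: []

After move 4 (0->1):
Peg 0: []
Peg 1: [3, 2, 1]
Peg 2: []
Peg 3: []

After move 5 (1->3):
Peg 0: []
Peg 1: [3, 2]
Peg 2: []
Peg 3: [1]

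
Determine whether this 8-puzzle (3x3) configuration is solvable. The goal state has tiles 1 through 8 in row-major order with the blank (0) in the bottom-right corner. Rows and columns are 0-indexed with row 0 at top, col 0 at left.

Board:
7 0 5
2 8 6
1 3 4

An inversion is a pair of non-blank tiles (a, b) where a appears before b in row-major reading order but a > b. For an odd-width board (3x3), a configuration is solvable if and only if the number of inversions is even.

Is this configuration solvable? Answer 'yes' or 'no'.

Answer: yes

Derivation:
Inversions (pairs i<j in row-major order where tile[i] > tile[j] > 0): 18
18 is even, so the puzzle is solvable.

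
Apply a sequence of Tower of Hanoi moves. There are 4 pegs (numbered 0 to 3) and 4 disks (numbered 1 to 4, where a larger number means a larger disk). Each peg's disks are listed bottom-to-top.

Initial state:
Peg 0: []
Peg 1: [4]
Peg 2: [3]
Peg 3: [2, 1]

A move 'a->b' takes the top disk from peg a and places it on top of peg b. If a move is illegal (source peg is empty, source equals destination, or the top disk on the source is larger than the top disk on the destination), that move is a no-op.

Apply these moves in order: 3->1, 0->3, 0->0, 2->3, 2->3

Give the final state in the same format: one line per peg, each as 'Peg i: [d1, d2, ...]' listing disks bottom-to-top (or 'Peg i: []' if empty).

Answer: Peg 0: []
Peg 1: [4, 1]
Peg 2: [3]
Peg 3: [2]

Derivation:
After move 1 (3->1):
Peg 0: []
Peg 1: [4, 1]
Peg 2: [3]
Peg 3: [2]

After move 2 (0->3):
Peg 0: []
Peg 1: [4, 1]
Peg 2: [3]
Peg 3: [2]

After move 3 (0->0):
Peg 0: []
Peg 1: [4, 1]
Peg 2: [3]
Peg 3: [2]

After move 4 (2->3):
Peg 0: []
Peg 1: [4, 1]
Peg 2: [3]
Peg 3: [2]

After move 5 (2->3):
Peg 0: []
Peg 1: [4, 1]
Peg 2: [3]
Peg 3: [2]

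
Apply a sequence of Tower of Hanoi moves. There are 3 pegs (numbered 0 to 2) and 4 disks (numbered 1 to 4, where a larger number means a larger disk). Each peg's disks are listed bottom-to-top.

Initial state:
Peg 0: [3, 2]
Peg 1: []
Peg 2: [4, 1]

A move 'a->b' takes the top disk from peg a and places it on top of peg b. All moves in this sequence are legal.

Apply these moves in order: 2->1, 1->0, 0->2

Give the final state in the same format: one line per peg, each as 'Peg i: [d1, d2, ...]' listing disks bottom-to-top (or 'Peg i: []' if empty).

Answer: Peg 0: [3, 2]
Peg 1: []
Peg 2: [4, 1]

Derivation:
After move 1 (2->1):
Peg 0: [3, 2]
Peg 1: [1]
Peg 2: [4]

After move 2 (1->0):
Peg 0: [3, 2, 1]
Peg 1: []
Peg 2: [4]

After move 3 (0->2):
Peg 0: [3, 2]
Peg 1: []
Peg 2: [4, 1]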